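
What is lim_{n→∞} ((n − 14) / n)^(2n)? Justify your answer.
lim = e^(−28)

Rewrite as (1 − 14/n)^(2n). By the standard limit (1 + x/n)^n → e^x, we have (1 − 14/n)^n → e^(−14), and raising to the 2nd power gives e^(−28).
More precisely, ln[(1 − 14/n)^(2n)] = 2n · ln(1 − 14/n) = 2n · (-14/n + O(1/n^2)) = -28 + O(1/n) → -28.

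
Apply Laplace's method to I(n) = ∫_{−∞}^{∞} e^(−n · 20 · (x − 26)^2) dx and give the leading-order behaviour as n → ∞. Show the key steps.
I(n) = sqrt(π/(20n))

Here φ(x) = 20 · (x − 26)^2 has its unique minimum at x* = 26 with φ(x*) = 0 and φ''(x*) = 40. Laplace's method gives
  I(n) ~ e^(−n φ(x*)) · sqrt(2π / (n · φ''(x*))) = sqrt(2π / (40n)) = sqrt(π/(20n)).
This is exact: substituting u = (x − 26)·sqrt(20n) gives I(n) = (1/sqrt(20n)) ∫_{−∞}^{∞} e^(−u^2) du = sqrt(π/(20n)).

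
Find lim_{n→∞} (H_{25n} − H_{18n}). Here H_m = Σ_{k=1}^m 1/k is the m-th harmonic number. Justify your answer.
lim = ln(25/18)

Euler-Maclaurin gives H_m = ln m + γ + 1/(2m) + O(1/m^2). The γ and O(1/m) terms cancel in the difference:
  H_{25n} − H_{18n} = ln(25n) − ln(18n) + O(1/n) = ln(25/18) + O(1/n).
Hence the limit is ln(25/18).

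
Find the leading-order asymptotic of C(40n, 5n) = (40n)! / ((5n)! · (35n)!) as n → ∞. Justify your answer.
C(40n, 5n) ~ (16777216/823543)^(5n) · sqrt(4/(7π·5n))

Write N = 5n. Apply Stirling to each factorial:
  (8N)! ~ sqrt(2π·8N) · (8N/e)^(8N),
  N! ~ sqrt(2π N) · (N/e)^N,
  (7N)! ~ sqrt(2π·7N) · (7N/e)^(7N).
The exponential factors combine to (8N)^(8N) / (N^N · (7N)^(7N)) = 8^(8N)/7^(7N) = (8^8/7^7)^N = (16777216/823543)^N.
The square-root prefactors combine to sqrt(2π·8N) / (sqrt(2π N)·sqrt(2π·7N)) = sqrt(8 / (2π·7·N)) = sqrt(4/(7π·5n)).
Substituting N = 5n: C(40n, 5n) ~ (16777216/823543)^(5n) · sqrt(4/(7π·5n)).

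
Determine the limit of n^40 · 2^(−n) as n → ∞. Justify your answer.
lim = 0

Exponentials with base > 1 dominate every fixed polynomial: for any fixed c, n^c / 2^n → 0 as n → ∞ (e.g. by the ratio test, or by writing 2^n = e^(n ln 2) and noting e^(n ln 2) / n^c → ∞). Hence n^40 · 2^(−n) = n^40 / 2^n → 0.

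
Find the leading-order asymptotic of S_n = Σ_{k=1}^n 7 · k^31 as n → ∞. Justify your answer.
S_n ~ 7 · n^32 / 32

By integral comparison (Euler-Maclaurin), Σ_{k=1}^n 7 · k^31 = 7 · ∫_0^n x^31 dx + O(n^31) = 7 · n^32/32 + O(n^31). (Equivalently, Faulhaber's formula gives the same leading term.)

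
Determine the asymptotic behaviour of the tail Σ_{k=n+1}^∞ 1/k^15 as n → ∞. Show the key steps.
Σ_{k>n} 1/k^15 ~ 1/(14 · n^14)

Compare to the integral: ∫_{n}^∞ x^(−15) dx = [−x^(−14)/14]_{n}^∞ = 1/((15−1)·n^14). Euler-Maclaurin then gives
  Σ_{k>n} 1/k^15 = ∫_{n}^∞ dx/x^15 − 1/(2·n^15) + O(1/n^16).
(Equivalently this is ζ(15) − Σ_{k≤n} 1/k^15.)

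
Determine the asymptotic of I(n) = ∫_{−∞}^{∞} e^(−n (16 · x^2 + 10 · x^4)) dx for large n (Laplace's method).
I(n) ~ sqrt(π/(16n))

φ(x) = 16 · x^2 + 10 · x^4 has its unique global minimum at x* = 0 (since φ'(x) = 32x + 40x^3 = 0 only at x = 0 for real x with both coefficients positive, and φ → ∞ as |x| → ∞). At x* = 0, φ(0) = 0 and φ''(0) = 32. Laplace's method then gives
  I(n) ~ sqrt(2π / (n · φ''(0))) · e^(−n φ(0)) = sqrt(2π / (32n)) = sqrt(π/(16n)).
The 10 · x^4 term contributes only at subleading order (an O(1/n) relative correction).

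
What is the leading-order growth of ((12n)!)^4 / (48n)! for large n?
((12n)!)^4/(48n)! ~ ((2π·12n)^(3/2) / 2) · 4^(−4·12n)  →  0

Write N = 12n. Stirling: N! ~ sqrt(2π N)(N/e)^N and (4N)! ~ sqrt(2π·4N)·(4N/e)^(4N).
  (N!)^4/(4N)! ~ (2π N)^(4/2) (N/e)^(4N) / [sqrt(2π·4N) (4N/e)^(4N)]
     = (2π N)^(4/2) / sqrt(2π·4N) · (N/(4N))^(4N)
     = (2π N)^((4−1)/2) / 2 · 4^(−4N).
Since 4^4 > 1, the factor 4^(−4N) decays exponentially, so the ratio → 0. Substituting N = 12n gives the stated form.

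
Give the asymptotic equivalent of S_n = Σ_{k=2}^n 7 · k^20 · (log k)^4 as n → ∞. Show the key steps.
S_n ~ n^21 · (log n)^4 / 3

By integral comparison, S_n = ∫_1^n 7 · x^20 · (log x)^4 dx + O(n^20 · (log n)^4). For the integral, the leading term of ∫_1^n x^20 (log x)^4 dx is n^21/21 · (log n)^4 (by repeated integration by parts; each step lowers the log-exponent and produces a relatively O(1/log n) correction). Hence S_n ~ n^21 · (log n)^4 / 3.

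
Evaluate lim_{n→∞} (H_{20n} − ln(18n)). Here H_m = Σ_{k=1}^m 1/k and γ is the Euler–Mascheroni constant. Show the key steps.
lim = ln(10/9) + γ

By Euler-Maclaurin, H_m = ln m + γ + O(1/m). So
  H_{20n} − ln(18n) = ln(20n) + γ − ln(18n) + O(1/n)
                       = ln(20/18) + γ + O(1/n).
Hence the limit is ln(20/18) + γ (= ln(10/9)).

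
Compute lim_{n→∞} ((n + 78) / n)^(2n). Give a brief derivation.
lim = e^156

Rewrite as (1 + 78/n)^(2n). By the standard limit (1 + x/n)^n → e^x, we have (1 + 78/n)^n → e^78, and raising to the 2nd power gives e^156.
More precisely, ln[(1 + 78/n)^(2n)] = 2n · ln(1 + 78/n) = 2n · (78/n + O(1/n^2)) = 156 + O(1/n) → 156.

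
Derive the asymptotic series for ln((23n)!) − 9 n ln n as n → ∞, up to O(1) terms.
ln((23n)!) − 9 n ln n = 14 n ln n + 23(ln 23 − 1) n + (1/2) ln(2π·23n) + O(1/n)

Stirling: ln((23n)!) = 23n ln(23n) − 23n + (1/2) ln(2π·23n) + O(1/n).
Expand 23n ln(23n) = 23n (ln n + ln 23) = 23n ln n + 23n ln 23.
Subtract 9n ln n: leading term is (23 − 9) n ln n = 14 n ln n. The next term is 23n ln 23 − 23n = 23(ln 23 − 1) n. Then the (1/2) ln(2π·23n) correction.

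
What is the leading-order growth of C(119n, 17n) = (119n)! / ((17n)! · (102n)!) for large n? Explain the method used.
C(119n, 17n) ~ (823543/46656)^(17n) · sqrt(7/(12π·17n))

Write N = 17n. Apply Stirling to each factorial:
  (7N)! ~ sqrt(2π·7N) · (7N/e)^(7N),
  N! ~ sqrt(2π N) · (N/e)^N,
  (6N)! ~ sqrt(2π·6N) · (6N/e)^(6N).
The exponential factors combine to (7N)^(7N) / (N^N · (6N)^(6N)) = 7^(7N)/6^(6N) = (7^7/6^6)^N = (823543/46656)^N.
The square-root prefactors combine to sqrt(2π·7N) / (sqrt(2π N)·sqrt(2π·6N)) = sqrt(7 / (2π·6·N)) = sqrt(7/(12π·17n)).
Substituting N = 17n: C(119n, 17n) ~ (823543/46656)^(17n) · sqrt(7/(12π·17n)).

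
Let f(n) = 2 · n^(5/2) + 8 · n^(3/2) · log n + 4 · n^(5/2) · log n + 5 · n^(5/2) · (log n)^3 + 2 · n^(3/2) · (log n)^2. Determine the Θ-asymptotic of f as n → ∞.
f(n) ∈ Θ(n^(5/2) · (log n)^3)

Compare the terms by growth order. For large n, n^a · (log n)^b dominates n^a' · (log n)^b' iff a > a', or (a = a' and b > b'). Ranking the 5 terms shows the dominant one is 5 · n^(5/2) · (log n)^3. Hence f(n) ∈ Θ(n^(5/2) · (log n)^3).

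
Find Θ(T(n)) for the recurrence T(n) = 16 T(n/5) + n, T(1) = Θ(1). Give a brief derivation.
T(n) = Θ(n^(log_5 16))

Master theorem: compare f(n) = n to n^(log_5 16) where log_5 16 ≈ 1.723. Since 1 < log_5 16, we have f(n) = O(n^(log_5 16 − ε)) for some ε > 0 — Case 1. Hence T(n) = Θ(n^(log_5 16)).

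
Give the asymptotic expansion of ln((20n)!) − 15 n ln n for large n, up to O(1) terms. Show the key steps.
ln((20n)!) − 15 n ln n = 5 n ln n + 20(ln 20 − 1) n + (1/2) ln(2π·20n) + O(1/n)

Stirling: ln((20n)!) = 20n ln(20n) − 20n + (1/2) ln(2π·20n) + O(1/n).
Expand 20n ln(20n) = 20n (ln n + ln 20) = 20n ln n + 20n ln 20.
Subtract 15n ln n: leading term is (20 − 15) n ln n = 5 n ln n. The next term is 20n ln 20 − 20n = 20(ln 20 − 1) n. Then the (1/2) ln(2π·20n) correction.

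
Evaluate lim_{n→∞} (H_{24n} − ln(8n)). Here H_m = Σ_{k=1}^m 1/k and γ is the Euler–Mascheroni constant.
lim = ln 3 + γ

By Euler-Maclaurin, H_m = ln m + γ + O(1/m). So
  H_{24n} − ln(8n) = ln(24n) + γ − ln(8n) + O(1/n)
                       = ln(24/8) + γ + O(1/n).
Hence the limit is ln(24/8) + γ (= ln 3).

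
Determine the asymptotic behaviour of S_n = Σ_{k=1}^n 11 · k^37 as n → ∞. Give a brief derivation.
S_n ~ 11 · n^38 / 38

By integral comparison (Euler-Maclaurin), Σ_{k=1}^n 11 · k^37 = 11 · ∫_0^n x^37 dx + O(n^37) = 11 · n^38/38 + O(n^37). (Equivalently, Faulhaber's formula gives the same leading term.)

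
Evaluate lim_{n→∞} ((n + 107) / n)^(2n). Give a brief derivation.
lim = e^214

Rewrite as (1 + 107/n)^(2n). By the standard limit (1 + x/n)^n → e^x, we have (1 + 107/n)^n → e^107, and raising to the 2nd power gives e^214.
More precisely, ln[(1 + 107/n)^(2n)] = 2n · ln(1 + 107/n) = 2n · (107/n + O(1/n^2)) = 214 + O(1/n) → 214.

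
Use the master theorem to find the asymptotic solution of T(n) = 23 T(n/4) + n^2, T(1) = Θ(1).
T(n) = Θ(n^(log_4 23))

Master theorem: compare f(n) = n^2 to n^(log_4 23) where log_4 23 ≈ 2.262. Since 2 < log_4 23, we have f(n) = O(n^(log_4 23 − ε)) for some ε > 0 — Case 1. Hence T(n) = Θ(n^(log_4 23)).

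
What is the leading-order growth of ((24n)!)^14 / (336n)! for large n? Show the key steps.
((24n)!)^14/(336n)! ~ ((2π·24n)^(13/2) / sqrt(14)) · 14^(−14·24n)  →  0

Write N = 24n. Stirling: N! ~ sqrt(2π N)(N/e)^N and (14N)! ~ sqrt(2π·14N)·(14N/e)^(14N).
  (N!)^14/(14N)! ~ (2π N)^(14/2) (N/e)^(14N) / [sqrt(2π·14N) (14N/e)^(14N)]
     = (2π N)^(14/2) / sqrt(2π·14N) · (N/(14N))^(14N)
     = (2π N)^((14−1)/2) / sqrt(14) · 14^(−14N).
Since 14^14 > 1, the factor 14^(−14N) decays exponentially, so the ratio → 0. Substituting N = 24n gives the stated form.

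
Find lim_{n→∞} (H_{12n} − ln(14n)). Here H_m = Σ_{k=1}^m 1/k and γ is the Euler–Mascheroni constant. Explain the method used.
lim = ln(6/7) + γ

By Euler-Maclaurin, H_m = ln m + γ + O(1/m). So
  H_{12n} − ln(14n) = ln(12n) + γ − ln(14n) + O(1/n)
                       = ln(12/14) + γ + O(1/n).
Hence the limit is ln(12/14) + γ (= ln(6/7)).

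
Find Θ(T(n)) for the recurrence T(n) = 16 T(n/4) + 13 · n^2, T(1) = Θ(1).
T(n) = Θ(n^2 log n)

log_4 16 = 2, and f(n) = 13 · n^2 = Θ(n^(log_4 16)). This is Case 2 of the master theorem: T(n) = Θ(f(n) · log n) = Θ(n^2 log n).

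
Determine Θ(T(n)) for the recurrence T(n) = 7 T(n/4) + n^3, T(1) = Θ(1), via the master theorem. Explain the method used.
T(n) = Θ(n^3)

log_4 7 ≈ 1.404. f(n) = n^3 dominates n^(log_4 7) since 3 > 1.404, and the regularity condition a·f(n/b) = 7·(n/4)^3 = (7/64)·n^3 ≤ c·f(n) holds with c = 7/64 ≈ 0.109 < 1. So this is Case 3: T(n) = Θ(f(n)) = Θ(n^3).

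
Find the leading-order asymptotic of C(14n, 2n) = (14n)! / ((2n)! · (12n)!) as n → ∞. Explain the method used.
C(14n, 2n) ~ (823543/46656)^(2n) · sqrt(7/(12π·2n))

Write N = 2n. Apply Stirling to each factorial:
  (7N)! ~ sqrt(2π·7N) · (7N/e)^(7N),
  N! ~ sqrt(2π N) · (N/e)^N,
  (6N)! ~ sqrt(2π·6N) · (6N/e)^(6N).
The exponential factors combine to (7N)^(7N) / (N^N · (6N)^(6N)) = 7^(7N)/6^(6N) = (7^7/6^6)^N = (823543/46656)^N.
The square-root prefactors combine to sqrt(2π·7N) / (sqrt(2π N)·sqrt(2π·6N)) = sqrt(7 / (2π·6·N)) = sqrt(7/(12π·2n)).
Substituting N = 2n: C(14n, 2n) ~ (823543/46656)^(2n) · sqrt(7/(12π·2n)).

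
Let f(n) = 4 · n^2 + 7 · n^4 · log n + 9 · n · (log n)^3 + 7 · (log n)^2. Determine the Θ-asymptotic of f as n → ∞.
f(n) ∈ Θ(n^4 · log n)

Compare the terms by growth order. For large n, n^a · (log n)^b dominates n^a' · (log n)^b' iff a > a', or (a = a' and b > b'). Ranking the 4 terms shows the dominant one is 7 · n^4 · log n. Hence f(n) ∈ Θ(n^4 · log n).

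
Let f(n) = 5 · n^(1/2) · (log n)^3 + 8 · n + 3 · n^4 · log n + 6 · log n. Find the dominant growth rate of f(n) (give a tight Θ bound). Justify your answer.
f(n) ∈ Θ(n^4 · log n)

Compare the terms by growth order. For large n, n^a · (log n)^b dominates n^a' · (log n)^b' iff a > a', or (a = a' and b > b'). Ranking the 4 terms shows the dominant one is 3 · n^4 · log n. Hence f(n) ∈ Θ(n^4 · log n).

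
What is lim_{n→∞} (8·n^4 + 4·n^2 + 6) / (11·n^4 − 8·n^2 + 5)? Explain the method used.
lim = 8/11

For large n the leading n^4 terms dominate both numerator and denominator. Dividing top and bottom by n^4, every other term tends to 0, leaving 8/11.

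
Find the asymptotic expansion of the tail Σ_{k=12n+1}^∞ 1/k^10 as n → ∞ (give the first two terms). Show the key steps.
Σ_{k>12n} 1/k^10 = 1/(9 · (12n)^9) − 1/(2 · (12n)^10) + O(1/(12n)^11)

Compare to the integral: ∫_{12n}^∞ x^(−10) dx = [−x^(−9)/9]_{12n}^∞ = 1/((10−1)·(12n)^9). The Euler-Maclaurin correction adds −f(12n)/2 = −1/(2·(12n)^10). Euler-Maclaurin then gives
  Σ_{k>12n} 1/k^10 = ∫_{12n}^∞ dx/x^10 − 1/(2·(12n)^10) + O(1/(12n)^11).
(Equivalently this is ζ(10) − Σ_{k≤12n} 1/k^10.)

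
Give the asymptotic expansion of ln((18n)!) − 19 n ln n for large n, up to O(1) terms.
ln((18n)!) − 19 n ln n = −n ln n + 18(ln 18 − 1) n + (1/2) ln(2π·18n) + O(1/n)

Stirling: ln((18n)!) = 18n ln(18n) − 18n + (1/2) ln(2π·18n) + O(1/n).
Expand 18n ln(18n) = 18n (ln n + ln 18) = 18n ln n + 18n ln 18.
Subtract 19n ln n: leading term is (18 − 19) n ln n = −n ln n. The next term is 18n ln 18 − 18n = 18(ln 18 − 1) n. Then the (1/2) ln(2π·18n) correction.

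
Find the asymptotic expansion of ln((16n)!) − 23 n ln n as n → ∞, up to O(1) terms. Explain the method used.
ln((16n)!) − 23 n ln n = −7 n ln n + 16(ln 16 − 1) n + (1/2) ln(2π·16n) + O(1/n)

Stirling: ln((16n)!) = 16n ln(16n) − 16n + (1/2) ln(2π·16n) + O(1/n).
Expand 16n ln(16n) = 16n (ln n + ln 16) = 16n ln n + 16n ln 16.
Subtract 23n ln n: leading term is (16 − 23) n ln n = −7 n ln n. The next term is 16n ln 16 − 16n = 16(ln 16 − 1) n. Then the (1/2) ln(2π·16n) correction.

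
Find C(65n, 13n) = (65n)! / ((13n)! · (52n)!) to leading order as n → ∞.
C(65n, 13n) ~ (3125/256)^(13n) · sqrt(5/(8π·13n))

Write N = 13n. Apply Stirling to each factorial:
  (5N)! ~ sqrt(2π·5N) · (5N/e)^(5N),
  N! ~ sqrt(2π N) · (N/e)^N,
  (4N)! ~ sqrt(2π·4N) · (4N/e)^(4N).
The exponential factors combine to (5N)^(5N) / (N^N · (4N)^(4N)) = 5^(5N)/4^(4N) = (5^5/4^4)^N = (3125/256)^N.
The square-root prefactors combine to sqrt(2π·5N) / (sqrt(2π N)·sqrt(2π·4N)) = sqrt(5 / (2π·4·N)) = sqrt(5/(8π·13n)).
Substituting N = 13n: C(65n, 13n) ~ (3125/256)^(13n) · sqrt(5/(8π·13n)).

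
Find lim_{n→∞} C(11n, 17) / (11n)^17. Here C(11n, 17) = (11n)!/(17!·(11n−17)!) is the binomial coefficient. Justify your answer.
lim = 1/17! = 1/355687428096000

With N = 11n → ∞: C(N, 17) / N^17 = [N(N−1)…(N−16)] / (17! · N^17) = (1/17!) · 1 · (1 − 1/(11n)) · … · (1 − 16/(11n)). Each factor → 1 as N → ∞, so the limit is 1/17! = 1/355687428096000.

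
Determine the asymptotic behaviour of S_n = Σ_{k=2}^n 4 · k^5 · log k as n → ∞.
S_n ~ 2 · n^6 log n / 3 − n^6 / 9

By integral comparison, S_n = ∫_1^n 4 · x^5 · log x dx + O(n^5 · log n). For the integral, ∫ x^5 log x dx = n^6 log n / 6 − n^6/36 (integration by parts). Hence S_n ~ 2 · n^6 log n / 3 − n^6 / 9.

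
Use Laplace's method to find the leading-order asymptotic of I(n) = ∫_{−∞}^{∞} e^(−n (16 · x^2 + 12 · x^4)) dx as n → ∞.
I(n) ~ sqrt(π/(16n))

φ(x) = 16 · x^2 + 12 · x^4 has its unique global minimum at x* = 0 (since φ'(x) = 32x + 48x^3 = 0 only at x = 0 for real x with both coefficients positive, and φ → ∞ as |x| → ∞). At x* = 0, φ(0) = 0 and φ''(0) = 32. Laplace's method then gives
  I(n) ~ sqrt(2π / (n · φ''(0))) · e^(−n φ(0)) = sqrt(2π / (32n)) = sqrt(π/(16n)).
The 12 · x^4 term contributes only at subleading order (an O(1/n) relative correction).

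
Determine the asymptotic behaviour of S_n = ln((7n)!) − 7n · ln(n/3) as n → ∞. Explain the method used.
S_n ~ 7n · (ln 21 − 1) + O(ln n)

Stirling: ln((7n)!) = 7n ln(7n) − 7n + O(ln n).
  S_n = 7n ln(7n) − 7n − 7n ln(n/3) + O(ln n)
      = 7n ln(7n) − 7n ln n + 7n ln 3 − 7n + O(ln n)
      = 7n ln 7 + 7n ln 3 − 7n + O(ln n)
      = 7n (ln 21 − 1) + O(ln n).
Numerically ln(21) − 1 ≈ 2.0445.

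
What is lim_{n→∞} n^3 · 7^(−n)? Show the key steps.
lim = 0

Exponentials with base > 1 dominate every fixed polynomial: for any fixed c, n^c / 7^n → 0 as n → ∞ (e.g. by the ratio test, or by writing 7^n = e^(n ln 7) and noting e^(n ln 7) / n^c → ∞). Hence n^3 · 7^(−n) = n^3 / 7^n → 0.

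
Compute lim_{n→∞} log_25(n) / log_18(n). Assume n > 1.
lim = ln(18) / ln(25) = log_25(18)

Change of base: log_25(n) = ln n / ln 25 and log_18(n) = ln n / ln 18. The ratio is (ln n / ln 25) · (ln 18 / ln n) = ln 18 / ln 25, a constant independent of n. So the limit is ln 18 / ln 25 = log_25(18).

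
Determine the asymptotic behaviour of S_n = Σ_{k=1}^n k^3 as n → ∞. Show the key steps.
S_n ~ n^4 / 4

By integral comparison (Euler-Maclaurin), Σ_{k=1}^n k^3 = ∫_0^n x^3 dx + O(n^3) = n^4/4 + O(n^3). (Equivalently, Faulhaber's formula gives the same leading term.)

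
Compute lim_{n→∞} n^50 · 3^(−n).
lim = 0

Exponentials with base > 1 dominate every fixed polynomial: for any fixed c, n^c / 3^n → 0 as n → ∞ (e.g. by the ratio test, or by writing 3^n = e^(n ln 3) and noting e^(n ln 3) / n^c → ∞). Hence n^50 · 3^(−n) = n^50 / 3^n → 0.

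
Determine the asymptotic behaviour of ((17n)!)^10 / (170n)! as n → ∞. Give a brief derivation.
((17n)!)^10/(170n)! ~ ((2π·17n)^(9/2) / sqrt(10)) · 10^(−10·17n)  →  0

Write N = 17n. Stirling: N! ~ sqrt(2π N)(N/e)^N and (10N)! ~ sqrt(2π·10N)·(10N/e)^(10N).
  (N!)^10/(10N)! ~ (2π N)^(10/2) (N/e)^(10N) / [sqrt(2π·10N) (10N/e)^(10N)]
     = (2π N)^(10/2) / sqrt(2π·10N) · (N/(10N))^(10N)
     = (2π N)^((10−1)/2) / sqrt(10) · 10^(−10N).
Since 10^10 > 1, the factor 10^(−10N) decays exponentially, so the ratio → 0. Substituting N = 17n gives the stated form.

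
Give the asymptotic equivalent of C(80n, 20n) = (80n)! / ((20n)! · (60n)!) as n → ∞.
C(80n, 20n) ~ (256/27)^(20n) · sqrt(2/(3π·20n))

Write N = 20n. Apply Stirling to each factorial:
  (4N)! ~ sqrt(2π·4N) · (4N/e)^(4N),
  N! ~ sqrt(2π N) · (N/e)^N,
  (3N)! ~ sqrt(2π·3N) · (3N/e)^(3N).
The exponential factors combine to (4N)^(4N) / (N^N · (3N)^(3N)) = 4^(4N)/3^(3N) = (4^4/3^3)^N = (256/27)^N.
The square-root prefactors combine to sqrt(2π·4N) / (sqrt(2π N)·sqrt(2π·3N)) = sqrt(4 / (2π·3·N)) = sqrt(2/(3π·20n)).
Substituting N = 20n: C(80n, 20n) ~ (256/27)^(20n) · sqrt(2/(3π·20n)).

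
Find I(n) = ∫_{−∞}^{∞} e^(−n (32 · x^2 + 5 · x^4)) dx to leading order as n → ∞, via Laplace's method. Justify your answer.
I(n) ~ sqrt(π/(32n))

φ(x) = 32 · x^2 + 5 · x^4 has its unique global minimum at x* = 0 (since φ'(x) = 64x + 20x^3 = 0 only at x = 0 for real x with both coefficients positive, and φ → ∞ as |x| → ∞). At x* = 0, φ(0) = 0 and φ''(0) = 64. Laplace's method then gives
  I(n) ~ sqrt(2π / (n · φ''(0))) · e^(−n φ(0)) = sqrt(2π / (64n)) = sqrt(π/(32n)).
The 5 · x^4 term contributes only at subleading order (an O(1/n) relative correction).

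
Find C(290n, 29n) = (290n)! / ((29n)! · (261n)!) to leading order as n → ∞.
C(290n, 29n) ~ (10000000000/387420489)^(29n) · sqrt(5/(9π·29n))

Write N = 29n. Apply Stirling to each factorial:
  (10N)! ~ sqrt(2π·10N) · (10N/e)^(10N),
  N! ~ sqrt(2π N) · (N/e)^N,
  (9N)! ~ sqrt(2π·9N) · (9N/e)^(9N).
The exponential factors combine to (10N)^(10N) / (N^N · (9N)^(9N)) = 10^(10N)/9^(9N) = (10^10/9^9)^N = (10000000000/387420489)^N.
The square-root prefactors combine to sqrt(2π·10N) / (sqrt(2π N)·sqrt(2π·9N)) = sqrt(10 / (2π·9·N)) = sqrt(5/(9π·29n)).
Substituting N = 29n: C(290n, 29n) ~ (10000000000/387420489)^(29n) · sqrt(5/(9π·29n)).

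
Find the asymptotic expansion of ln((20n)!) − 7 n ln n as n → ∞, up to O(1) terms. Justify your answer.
ln((20n)!) − 7 n ln n = 13 n ln n + 20(ln 20 − 1) n + (1/2) ln(2π·20n) + O(1/n)

Stirling: ln((20n)!) = 20n ln(20n) − 20n + (1/2) ln(2π·20n) + O(1/n).
Expand 20n ln(20n) = 20n (ln n + ln 20) = 20n ln n + 20n ln 20.
Subtract 7n ln n: leading term is (20 − 7) n ln n = 13 n ln n. The next term is 20n ln 20 − 20n = 20(ln 20 − 1) n. Then the (1/2) ln(2π·20n) correction.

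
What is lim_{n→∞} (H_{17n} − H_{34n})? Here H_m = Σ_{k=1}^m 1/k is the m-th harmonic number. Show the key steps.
lim = ln(17/34) = −ln 2

Euler-Maclaurin gives H_m = ln m + γ + 1/(2m) + O(1/m^2). The γ and O(1/m) terms cancel in the difference:
  H_{17n} − H_{34n} = ln(17n) − ln(34n) + O(1/n) = ln(17/34) + O(1/n).
Hence the limit is ln(17/34) = −ln 2.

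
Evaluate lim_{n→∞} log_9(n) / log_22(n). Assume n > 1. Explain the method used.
lim = ln(22) / ln(9) = log_9(22)

Change of base: log_9(n) = ln n / ln 9 and log_22(n) = ln n / ln 22. The ratio is (ln n / ln 9) · (ln 22 / ln n) = ln 22 / ln 9, a constant independent of n. So the limit is ln 22 / ln 9 = log_9(22).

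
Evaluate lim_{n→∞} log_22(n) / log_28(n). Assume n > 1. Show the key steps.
lim = ln(28) / ln(22) = log_22(28)

Change of base: log_22(n) = ln n / ln 22 and log_28(n) = ln n / ln 28. The ratio is (ln n / ln 22) · (ln 28 / ln n) = ln 28 / ln 22, a constant independent of n. So the limit is ln 28 / ln 22 = log_22(28).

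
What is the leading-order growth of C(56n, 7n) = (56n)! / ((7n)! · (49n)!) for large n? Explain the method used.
C(56n, 7n) ~ (16777216/823543)^(7n) · sqrt(4/(7π·7n))

Write N = 7n. Apply Stirling to each factorial:
  (8N)! ~ sqrt(2π·8N) · (8N/e)^(8N),
  N! ~ sqrt(2π N) · (N/e)^N,
  (7N)! ~ sqrt(2π·7N) · (7N/e)^(7N).
The exponential factors combine to (8N)^(8N) / (N^N · (7N)^(7N)) = 8^(8N)/7^(7N) = (8^8/7^7)^N = (16777216/823543)^N.
The square-root prefactors combine to sqrt(2π·8N) / (sqrt(2π N)·sqrt(2π·7N)) = sqrt(8 / (2π·7·N)) = sqrt(4/(7π·7n)).
Substituting N = 7n: C(56n, 7n) ~ (16777216/823543)^(7n) · sqrt(4/(7π·7n)).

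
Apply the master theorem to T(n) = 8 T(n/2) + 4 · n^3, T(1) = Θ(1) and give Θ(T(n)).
T(n) = Θ(n^3 log n)

log_2 8 = 3, and f(n) = 4 · n^3 = Θ(n^(log_2 8)). This is Case 2 of the master theorem: T(n) = Θ(f(n) · log n) = Θ(n^3 log n).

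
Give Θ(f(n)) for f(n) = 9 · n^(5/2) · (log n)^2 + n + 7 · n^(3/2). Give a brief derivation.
f(n) ∈ Θ(n^(5/2) · (log n)^2)

Compare the terms by growth order. For large n, n^a · (log n)^b dominates n^a' · (log n)^b' iff a > a', or (a = a' and b > b'). Ranking the 3 terms shows the dominant one is 9 · n^(5/2) · (log n)^2. Hence f(n) ∈ Θ(n^(5/2) · (log n)^2).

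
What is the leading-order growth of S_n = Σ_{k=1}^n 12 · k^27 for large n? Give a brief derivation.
S_n ~ 3 · n^28 / 7

By integral comparison (Euler-Maclaurin), Σ_{k=1}^n 12 · k^27 = 12 · ∫_0^n x^27 dx + O(n^27) = 12 · n^28/28 = 3 · n^28 / 7 + O(n^27). (Equivalently, Faulhaber's formula gives the same leading term.)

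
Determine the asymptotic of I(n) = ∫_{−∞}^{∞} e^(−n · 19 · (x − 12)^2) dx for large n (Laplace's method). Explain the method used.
I(n) = sqrt(π/(19n))

Here φ(x) = 19 · (x − 12)^2 has its unique minimum at x* = 12 with φ(x*) = 0 and φ''(x*) = 38. Laplace's method gives
  I(n) ~ e^(−n φ(x*)) · sqrt(2π / (n · φ''(x*))) = sqrt(2π / (38n)) = sqrt(π/(19n)).
This is exact: substituting u = (x − 12)·sqrt(19n) gives I(n) = (1/sqrt(19n)) ∫_{−∞}^{∞} e^(−u^2) du = sqrt(π/(19n)).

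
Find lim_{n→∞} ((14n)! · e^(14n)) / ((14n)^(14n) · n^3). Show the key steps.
lim = 0

Stirling: (14n)! ~ sqrt(2π·14n) · (14n/e)^(14n). Hence
  (14n)! · e^(14n) / (14n)^(14n) ~ sqrt(2π·14n).
Dividing by n^3: sqrt(2π·14n) / n^3 = sqrt(2π·14) · n^((1−6)/2), so the expression behaves like sqrt(2π·14) · n^((1−6)/2) → 0.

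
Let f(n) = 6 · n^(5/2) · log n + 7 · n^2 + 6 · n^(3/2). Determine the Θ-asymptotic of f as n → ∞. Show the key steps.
f(n) ∈ Θ(n^(5/2) · log n)

Compare the terms by growth order. For large n, n^a · (log n)^b dominates n^a' · (log n)^b' iff a > a', or (a = a' and b > b'). Ranking the 3 terms shows the dominant one is 6 · n^(5/2) · log n. Hence f(n) ∈ Θ(n^(5/2) · log n).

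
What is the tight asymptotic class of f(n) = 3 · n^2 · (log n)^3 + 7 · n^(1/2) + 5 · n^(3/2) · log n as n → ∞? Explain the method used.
f(n) ∈ Θ(n^2 · (log n)^3)

Compare the terms by growth order. For large n, n^a · (log n)^b dominates n^a' · (log n)^b' iff a > a', or (a = a' and b > b'). Ranking the 3 terms shows the dominant one is 3 · n^2 · (log n)^3. Hence f(n) ∈ Θ(n^2 · (log n)^3).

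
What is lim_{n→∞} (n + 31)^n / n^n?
lim = e^31

Rewrite as (1 + 31/n)^(n). By the standard limit (1 + x/n)^n → e^x, we have (1 + 31/n)^n → e^31, and raising to the 1st power gives e^31.
More precisely, ln[(1 + 31/n)^(n)] = n · ln(1 + 31/n) = n · (31/n + O(1/n^2)) = 31 + O(1/n) → 31.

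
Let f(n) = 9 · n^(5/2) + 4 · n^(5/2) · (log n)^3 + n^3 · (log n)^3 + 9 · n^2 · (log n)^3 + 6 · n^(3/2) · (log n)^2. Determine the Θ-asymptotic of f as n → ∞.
f(n) ∈ Θ(n^3 · (log n)^3)

Compare the terms by growth order. For large n, n^a · (log n)^b dominates n^a' · (log n)^b' iff a > a', or (a = a' and b > b'). Ranking the 5 terms shows the dominant one is n^3 · (log n)^3. Hence f(n) ∈ Θ(n^3 · (log n)^3).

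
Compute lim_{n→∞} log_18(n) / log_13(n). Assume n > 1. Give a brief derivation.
lim = ln(13) / ln(18) = log_18(13)

Change of base: log_18(n) = ln n / ln 18 and log_13(n) = ln n / ln 13. The ratio is (ln n / ln 18) · (ln 13 / ln n) = ln 13 / ln 18, a constant independent of n. So the limit is ln 13 / ln 18 = log_18(13).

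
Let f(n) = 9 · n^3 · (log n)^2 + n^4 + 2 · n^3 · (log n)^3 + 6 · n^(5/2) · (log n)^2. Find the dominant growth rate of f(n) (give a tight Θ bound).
f(n) ∈ Θ(n^4)

Compare the terms by growth order. For large n, n^a · (log n)^b dominates n^a' · (log n)^b' iff a > a', or (a = a' and b > b'). Ranking the 4 terms shows the dominant one is n^4. Hence f(n) ∈ Θ(n^4).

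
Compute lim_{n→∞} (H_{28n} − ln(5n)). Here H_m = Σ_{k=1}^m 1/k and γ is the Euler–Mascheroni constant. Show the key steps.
lim = ln(28/5) + γ

By Euler-Maclaurin, H_m = ln m + γ + O(1/m). So
  H_{28n} − ln(5n) = ln(28n) + γ − ln(5n) + O(1/n)
                       = ln(28/5) + γ + O(1/n).
Hence the limit is ln(28/5) + γ.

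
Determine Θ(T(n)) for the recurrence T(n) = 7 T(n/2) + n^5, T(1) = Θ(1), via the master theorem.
T(n) = Θ(n^5)

log_2 7 ≈ 2.807. f(n) = n^5 dominates n^(log_2 7) since 5 > 2.807, and the regularity condition a·f(n/b) = 7·(n/2)^5 = (7/32)·n^5 ≤ c·f(n) holds with c = 7/32 ≈ 0.219 < 1. So this is Case 3: T(n) = Θ(f(n)) = Θ(n^5).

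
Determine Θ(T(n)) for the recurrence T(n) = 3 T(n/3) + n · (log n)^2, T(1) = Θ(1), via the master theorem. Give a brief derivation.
T(n) = Θ(n · (log n)^3)

Here log_3 3 = 1 and f(n) = n · (log n)^2 = Θ(n^(log_3 3) · (log n)^2). This is the extended Case 2 of the master theorem (f matches the critical exponent up to log factors), giving T(n) = Θ(n^(log_3 3) · (log n)^(2+1)) = Θ(n · (log n)^3).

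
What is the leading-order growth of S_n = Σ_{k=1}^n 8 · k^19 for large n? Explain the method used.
S_n ~ 2 · n^20 / 5

By integral comparison (Euler-Maclaurin), Σ_{k=1}^n 8 · k^19 = 8 · ∫_0^n x^19 dx + O(n^19) = 8 · n^20/20 = 2 · n^20 / 5 + O(n^19). (Equivalently, Faulhaber's formula gives the same leading term.)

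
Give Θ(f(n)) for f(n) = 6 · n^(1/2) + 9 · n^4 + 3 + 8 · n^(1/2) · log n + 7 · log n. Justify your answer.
f(n) ∈ Θ(n^4)

Compare the terms by growth order. For large n, n^a · (log n)^b dominates n^a' · (log n)^b' iff a > a', or (a = a' and b > b'). Ranking the 5 terms shows the dominant one is 9 · n^4. Hence f(n) ∈ Θ(n^4).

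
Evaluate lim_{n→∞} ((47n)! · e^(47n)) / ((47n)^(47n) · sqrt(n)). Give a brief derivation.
lim = sqrt(2π·47)

Stirling: (47n)! ~ sqrt(2π·47n) · (47n/e)^(47n). Hence
  (47n)! · e^(47n) / (47n)^(47n) ~ sqrt(2π·47n).
Dividing by sqrt(n): sqrt(2π·47n) / sqrt(n) = sqrt(2π·47) · n^((1−1)/2), so the limit is sqrt(2π·47).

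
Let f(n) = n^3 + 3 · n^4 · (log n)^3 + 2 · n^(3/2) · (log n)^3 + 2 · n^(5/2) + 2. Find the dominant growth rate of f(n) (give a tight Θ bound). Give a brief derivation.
f(n) ∈ Θ(n^4 · (log n)^3)

Compare the terms by growth order. For large n, n^a · (log n)^b dominates n^a' · (log n)^b' iff a > a', or (a = a' and b > b'). Ranking the 5 terms shows the dominant one is 3 · n^4 · (log n)^3. Hence f(n) ∈ Θ(n^4 · (log n)^3).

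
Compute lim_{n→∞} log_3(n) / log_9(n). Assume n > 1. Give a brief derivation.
lim = ln(9) / ln(3) = log_3(9)

Change of base: log_3(n) = ln n / ln 3 and log_9(n) = ln n / ln 9. The ratio is (ln n / ln 3) · (ln 9 / ln n) = ln 9 / ln 3, a constant independent of n. So the limit is ln 9 / ln 3 = log_3(9).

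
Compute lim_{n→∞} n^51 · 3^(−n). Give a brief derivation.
lim = 0

Exponentials with base > 1 dominate every fixed polynomial: for any fixed c, n^c / 3^n → 0 as n → ∞ (e.g. by the ratio test, or by writing 3^n = e^(n ln 3) and noting e^(n ln 3) / n^c → ∞). Hence n^51 · 3^(−n) = n^51 / 3^n → 0.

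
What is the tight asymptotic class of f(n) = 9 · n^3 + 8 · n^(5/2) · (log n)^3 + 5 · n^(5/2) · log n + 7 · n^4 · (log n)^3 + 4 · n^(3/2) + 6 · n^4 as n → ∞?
f(n) ∈ Θ(n^4 · (log n)^3)

Compare the terms by growth order. For large n, n^a · (log n)^b dominates n^a' · (log n)^b' iff a > a', or (a = a' and b > b'). Ranking the 6 terms shows the dominant one is 7 · n^4 · (log n)^3. Hence f(n) ∈ Θ(n^4 · (log n)^3).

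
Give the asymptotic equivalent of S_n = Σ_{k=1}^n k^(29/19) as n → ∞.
S_n ~ (19/48) · n^(48/19)

Integral comparison: Σ_{k=1}^n k^(29/19) = ∫_0^n x^(29/19) dx + O(n^(29/19)). The integral is n^(1 + 29/19) / (1 + 29/19) = n^((29+19)/19) / ((29+19)/19) = (19/48) · n^(48/19).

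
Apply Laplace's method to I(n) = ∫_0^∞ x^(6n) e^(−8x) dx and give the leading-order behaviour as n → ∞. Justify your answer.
I(n) ~ (sqrt(2π·6n) / 8) · (6n/(8e))^(6n)

Write the integrand as exp(6n ln x − 8x) and set f(x) = 6n ln x − 8x. Then f'(x) = 6n/x − 8 = 0 at x* = 6n/8, and f''(x*) = −6n/x*^2 = −8^2/(6n). Laplace's method (interior maximum) gives
  I(n) ~ e^(f(x*)) · sqrt(2π / |f''(x*)|)
        = exp(6n ln(6n/8) − 6n) · sqrt(2π · 6n / 8^2)
        = (6n/8)^(6n) e^(−6n) · sqrt(2π·6n) / 8
        = (sqrt(2π·6n) / 8) · (6n/(8e))^(6n).
This matches Γ(6n+1)/8^(6n+1) with Stirling applied to Γ.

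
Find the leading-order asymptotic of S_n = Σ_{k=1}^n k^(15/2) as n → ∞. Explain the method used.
S_n ~ (2/17) · n^(17/2)

Integral comparison: Σ_{k=1}^n k^(15/2) = ∫_0^n x^(15/2) dx + O(n^(15/2)). The integral is n^(1 + 15/2) / (1 + 15/2) = n^((15+2)/2) / ((15+2)/2) = (2/17) · n^(17/2).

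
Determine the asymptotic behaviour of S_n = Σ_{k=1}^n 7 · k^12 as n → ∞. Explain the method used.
S_n ~ 7 · n^13 / 13

By integral comparison (Euler-Maclaurin), Σ_{k=1}^n 7 · k^12 = 7 · ∫_0^n x^12 dx + O(n^12) = 7 · n^13/13 + O(n^12). (Equivalently, Faulhaber's formula gives the same leading term.)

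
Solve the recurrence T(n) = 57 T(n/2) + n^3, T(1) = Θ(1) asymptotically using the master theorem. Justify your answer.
T(n) = Θ(n^(log_2 57))

Master theorem: compare f(n) = n^3 to n^(log_2 57) where log_2 57 ≈ 5.833. Since 3 < log_2 57, we have f(n) = O(n^(log_2 57 − ε)) for some ε > 0 — Case 1. Hence T(n) = Θ(n^(log_2 57)).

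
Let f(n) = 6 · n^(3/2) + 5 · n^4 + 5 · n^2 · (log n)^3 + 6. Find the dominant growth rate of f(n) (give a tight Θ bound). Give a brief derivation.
f(n) ∈ Θ(n^4)

Compare the terms by growth order. For large n, n^a · (log n)^b dominates n^a' · (log n)^b' iff a > a', or (a = a' and b > b'). Ranking the 4 terms shows the dominant one is 5 · n^4. Hence f(n) ∈ Θ(n^4).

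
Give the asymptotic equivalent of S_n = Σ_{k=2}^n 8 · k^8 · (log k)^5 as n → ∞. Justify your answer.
S_n ~ 8 · n^9 · (log n)^5 / 9

By integral comparison, S_n = ∫_1^n 8 · x^8 · (log x)^5 dx + O(n^8 · (log n)^5). For the integral, the leading term of ∫_1^n x^8 (log x)^5 dx is n^9/9 · (log n)^5 (by repeated integration by parts; each step lowers the log-exponent and produces a relatively O(1/log n) correction). Hence S_n ~ 8 · n^9 · (log n)^5 / 9.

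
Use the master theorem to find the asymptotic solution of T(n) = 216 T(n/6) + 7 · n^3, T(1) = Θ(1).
T(n) = Θ(n^3 log n)

log_6 216 = 3, and f(n) = 7 · n^3 = Θ(n^(log_6 216)). This is Case 2 of the master theorem: T(n) = Θ(f(n) · log n) = Θ(n^3 log n).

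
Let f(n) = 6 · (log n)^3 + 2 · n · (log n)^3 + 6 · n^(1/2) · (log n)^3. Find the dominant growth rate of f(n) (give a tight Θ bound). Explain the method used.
f(n) ∈ Θ(n · (log n)^3)

Compare the terms by growth order. For large n, n^a · (log n)^b dominates n^a' · (log n)^b' iff a > a', or (a = a' and b > b'). Ranking the 3 terms shows the dominant one is 2 · n · (log n)^3. Hence f(n) ∈ Θ(n · (log n)^3).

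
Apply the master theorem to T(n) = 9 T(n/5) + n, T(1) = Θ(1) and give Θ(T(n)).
T(n) = Θ(n^(log_5 9))

Master theorem: compare f(n) = n to n^(log_5 9) where log_5 9 ≈ 1.365. Since 1 < log_5 9, we have f(n) = O(n^(log_5 9 − ε)) for some ε > 0 — Case 1. Hence T(n) = Θ(n^(log_5 9)).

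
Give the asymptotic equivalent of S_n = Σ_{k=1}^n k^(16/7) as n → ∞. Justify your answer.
S_n ~ (7/23) · n^(23/7)

Integral comparison: Σ_{k=1}^n k^(16/7) = ∫_0^n x^(16/7) dx + O(n^(16/7)). The integral is n^(1 + 16/7) / (1 + 16/7) = n^((16+7)/7) / ((16+7)/7) = (7/23) · n^(23/7).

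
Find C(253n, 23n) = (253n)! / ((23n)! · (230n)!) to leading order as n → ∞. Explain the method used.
C(253n, 23n) ~ (285311670611/10000000000)^(23n) · sqrt(11/(20π·23n))

Write N = 23n. Apply Stirling to each factorial:
  (11N)! ~ sqrt(2π·11N) · (11N/e)^(11N),
  N! ~ sqrt(2π N) · (N/e)^N,
  (10N)! ~ sqrt(2π·10N) · (10N/e)^(10N).
The exponential factors combine to (11N)^(11N) / (N^N · (10N)^(10N)) = 11^(11N)/10^(10N) = (11^11/10^10)^N = (285311670611/10000000000)^N.
The square-root prefactors combine to sqrt(2π·11N) / (sqrt(2π N)·sqrt(2π·10N)) = sqrt(11 / (2π·10·N)) = sqrt(11/(20π·23n)).
Substituting N = 23n: C(253n, 23n) ~ (285311670611/10000000000)^(23n) · sqrt(11/(20π·23n)).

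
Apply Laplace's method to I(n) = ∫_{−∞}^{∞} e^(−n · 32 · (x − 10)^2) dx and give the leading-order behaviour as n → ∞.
I(n) = sqrt(π/(32n))

Here φ(x) = 32 · (x − 10)^2 has its unique minimum at x* = 10 with φ(x*) = 0 and φ''(x*) = 64. Laplace's method gives
  I(n) ~ e^(−n φ(x*)) · sqrt(2π / (n · φ''(x*))) = sqrt(2π / (64n)) = sqrt(π/(32n)).
This is exact: substituting u = (x − 10)·sqrt(32n) gives I(n) = (1/sqrt(32n)) ∫_{−∞}^{∞} e^(−u^2) du = sqrt(π/(32n)).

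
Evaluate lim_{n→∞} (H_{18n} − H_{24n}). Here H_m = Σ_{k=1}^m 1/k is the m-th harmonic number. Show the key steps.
lim = ln(18/24) = ln(3/4)

Euler-Maclaurin gives H_m = ln m + γ + 1/(2m) + O(1/m^2). The γ and O(1/m) terms cancel in the difference:
  H_{18n} − H_{24n} = ln(18n) − ln(24n) + O(1/n) = ln(18/24) + O(1/n).
Hence the limit is ln(18/24) = ln(3/4).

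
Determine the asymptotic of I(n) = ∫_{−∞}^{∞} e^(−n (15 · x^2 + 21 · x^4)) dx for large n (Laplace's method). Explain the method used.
I(n) ~ sqrt(π/(15n))

φ(x) = 15 · x^2 + 21 · x^4 has its unique global minimum at x* = 0 (since φ'(x) = 30x + 84x^3 = 0 only at x = 0 for real x with both coefficients positive, and φ → ∞ as |x| → ∞). At x* = 0, φ(0) = 0 and φ''(0) = 30. Laplace's method then gives
  I(n) ~ sqrt(2π / (n · φ''(0))) · e^(−n φ(0)) = sqrt(2π / (30n)) = sqrt(π/(15n)).
The 21 · x^4 term contributes only at subleading order (an O(1/n) relative correction).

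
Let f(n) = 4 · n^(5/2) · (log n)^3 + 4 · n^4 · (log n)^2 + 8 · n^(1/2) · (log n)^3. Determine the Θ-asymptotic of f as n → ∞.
f(n) ∈ Θ(n^4 · (log n)^2)

Compare the terms by growth order. For large n, n^a · (log n)^b dominates n^a' · (log n)^b' iff a > a', or (a = a' and b > b'). Ranking the 3 terms shows the dominant one is 4 · n^4 · (log n)^2. Hence f(n) ∈ Θ(n^4 · (log n)^2).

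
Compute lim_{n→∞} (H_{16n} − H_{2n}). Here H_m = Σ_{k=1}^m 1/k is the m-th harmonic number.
lim = ln(16/2) = ln 8

Euler-Maclaurin gives H_m = ln m + γ + 1/(2m) + O(1/m^2). The γ and O(1/m) terms cancel in the difference:
  H_{16n} − H_{2n} = ln(16n) − ln(2n) + O(1/n) = ln(16/2) + O(1/n).
Hence the limit is ln(16/2) = ln 8.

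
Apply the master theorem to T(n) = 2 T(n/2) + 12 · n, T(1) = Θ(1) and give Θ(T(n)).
T(n) = Θ(n log n)

log_2 2 = 1, and f(n) = 12 · n = Θ(n^(log_2 2)). This is Case 2 of the master theorem: T(n) = Θ(f(n) · log n) = Θ(n log n).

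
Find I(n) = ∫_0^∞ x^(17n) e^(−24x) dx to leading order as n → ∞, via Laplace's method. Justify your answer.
I(n) ~ (sqrt(2π·17n) / 24) · (17n/(24e))^(17n)

Write the integrand as exp(17n ln x − 24x) and set f(x) = 17n ln x − 24x. Then f'(x) = 17n/x − 24 = 0 at x* = 17n/24, and f''(x*) = −17n/x*^2 = −24^2/(17n). Laplace's method (interior maximum) gives
  I(n) ~ e^(f(x*)) · sqrt(2π / |f''(x*)|)
        = exp(17n ln(17n/24) − 17n) · sqrt(2π · 17n / 24^2)
        = (17n/24)^(17n) e^(−17n) · sqrt(2π·17n) / 24
        = (sqrt(2π·17n) / 24) · (17n/(24e))^(17n).
This matches Γ(17n+1)/24^(17n+1) with Stirling applied to Γ.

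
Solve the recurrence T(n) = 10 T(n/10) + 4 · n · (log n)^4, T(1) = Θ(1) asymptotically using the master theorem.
T(n) = Θ(n · (log n)^5)

Here log_10 10 = 1 and f(n) = 4 · n · (log n)^4 = Θ(n^(log_10 10) · (log n)^4). This is the extended Case 2 of the master theorem (f matches the critical exponent up to log factors), giving T(n) = Θ(n^(log_10 10) · (log n)^(4+1)) = Θ(n · (log n)^5).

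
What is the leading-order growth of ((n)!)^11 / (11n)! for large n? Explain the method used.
((n)!)^11/(11n)! ~ ((2π·n)^(10/2) / sqrt(11)) · 11^(−11·n)  →  0

Write N = n. Stirling: N! ~ sqrt(2π N)(N/e)^N and (11N)! ~ sqrt(2π·11N)·(11N/e)^(11N).
  (N!)^11/(11N)! ~ (2π N)^(11/2) (N/e)^(11N) / [sqrt(2π·11N) (11N/e)^(11N)]
     = (2π N)^(11/2) / sqrt(2π·11N) · (N/(11N))^(11N)
     = (2π N)^((11−1)/2) / sqrt(11) · 11^(−11N).
Since 11^11 > 1, the factor 11^(−11N) decays exponentially, so the ratio → 0. Substituting N = n gives the stated form.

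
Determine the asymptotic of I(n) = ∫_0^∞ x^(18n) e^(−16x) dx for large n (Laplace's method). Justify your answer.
I(n) ~ (sqrt(2π·18n) / 16) · (18n/(16e))^(18n)

Write the integrand as exp(18n ln x − 16x) and set f(x) = 18n ln x − 16x. Then f'(x) = 18n/x − 16 = 0 at x* = 18n/16, and f''(x*) = −18n/x*^2 = −16^2/(18n). Laplace's method (interior maximum) gives
  I(n) ~ e^(f(x*)) · sqrt(2π / |f''(x*)|)
        = exp(18n ln(18n/16) − 18n) · sqrt(2π · 18n / 16^2)
        = (18n/16)^(18n) e^(−18n) · sqrt(2π·18n) / 16
        = (sqrt(2π·18n) / 16) · (18n/(16e))^(18n).
This matches Γ(18n+1)/16^(18n+1) with Stirling applied to Γ.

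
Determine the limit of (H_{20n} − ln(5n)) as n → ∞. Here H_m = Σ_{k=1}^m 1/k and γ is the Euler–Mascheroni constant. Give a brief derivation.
lim = ln 4 + γ

By Euler-Maclaurin, H_m = ln m + γ + O(1/m). So
  H_{20n} − ln(5n) = ln(20n) + γ − ln(5n) + O(1/n)
                       = ln(20/5) + γ + O(1/n).
Hence the limit is ln(20/5) + γ (= ln 4).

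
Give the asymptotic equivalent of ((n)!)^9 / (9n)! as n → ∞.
((n)!)^9/(9n)! ~ ((2π·n)^(8/2) / 3) · 9^(−9·n)  →  0

Write N = n. Stirling: N! ~ sqrt(2π N)(N/e)^N and (9N)! ~ sqrt(2π·9N)·(9N/e)^(9N).
  (N!)^9/(9N)! ~ (2π N)^(9/2) (N/e)^(9N) / [sqrt(2π·9N) (9N/e)^(9N)]
     = (2π N)^(9/2) / sqrt(2π·9N) · (N/(9N))^(9N)
     = (2π N)^((9−1)/2) / 3 · 9^(−9N).
Since 9^9 > 1, the factor 9^(−9N) decays exponentially, so the ratio → 0. Substituting N = n gives the stated form.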